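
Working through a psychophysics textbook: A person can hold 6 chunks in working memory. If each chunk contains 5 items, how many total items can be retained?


Total items = chunks * items_per_chunk
= 6 * 5
= 30


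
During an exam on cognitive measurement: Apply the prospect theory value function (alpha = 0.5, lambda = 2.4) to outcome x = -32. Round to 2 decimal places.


Since x = -32 < 0, use v(x) = -lambda*(-x)^alpha
(-x) = 32
32^0.5 = 5.6569
v(-32) = -2.4 * 5.6569
= -13.58


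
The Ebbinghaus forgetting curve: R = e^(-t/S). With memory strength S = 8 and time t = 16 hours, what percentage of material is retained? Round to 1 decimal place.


R = e^(-t/S)
-t/S = -16/8 = -2.0
R = e^(-2.0) = 0.135335
Percentage = 0.135335 * 100
= 13.5


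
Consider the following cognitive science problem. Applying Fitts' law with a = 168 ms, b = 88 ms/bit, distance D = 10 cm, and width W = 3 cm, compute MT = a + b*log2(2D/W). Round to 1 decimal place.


MT = 168 + 88 * log2(2*10/3)
2D/W = 6.666667
log2(6.666667) = 2.737
MT = 168 + 88 * 2.737
= 408.9 ms


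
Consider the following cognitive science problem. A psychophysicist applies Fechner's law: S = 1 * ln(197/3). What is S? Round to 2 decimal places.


S = 1 * ln(197/3)
I/I0 = 65.666667
ln(65.666667) = 4.1846
S = 1 * 4.1846
= 4.18


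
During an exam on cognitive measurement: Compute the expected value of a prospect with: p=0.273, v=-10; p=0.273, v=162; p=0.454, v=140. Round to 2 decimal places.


EU = sum(p_i * v_i)
0.273 * -10 = -2.73
0.273 * 162 = 44.226
0.454 * 140 = 63.56
EU = -2.73 + 44.226 + 63.56
= 105.06


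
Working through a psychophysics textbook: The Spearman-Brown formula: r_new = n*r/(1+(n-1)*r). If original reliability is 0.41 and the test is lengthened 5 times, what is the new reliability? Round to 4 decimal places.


r_new = n*r / (1 + (n-1)*r)
Numerator = 5 * 0.41 = 2.05
Denominator = 1 + 4 * 0.41 = 2.64
r_new = 2.05 / 2.64
= 0.7765


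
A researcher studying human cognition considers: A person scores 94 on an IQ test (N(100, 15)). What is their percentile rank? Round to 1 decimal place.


z = (IQ - mean) / SD
z = (94 - 100) / 15 = -0.4
Percentile = Phi(-0.4) * 100
Phi(-0.4) = 0.344578
= 34.5


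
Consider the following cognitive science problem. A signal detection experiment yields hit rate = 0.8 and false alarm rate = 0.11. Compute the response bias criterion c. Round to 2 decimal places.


c = -0.5 * (z(HR) + z(FAR))
z(0.8) = 0.8416
z(0.11) = -1.2265
c = -0.5 * (0.8416 + -1.2265)
= -0.5 * -0.3849
= 0.19


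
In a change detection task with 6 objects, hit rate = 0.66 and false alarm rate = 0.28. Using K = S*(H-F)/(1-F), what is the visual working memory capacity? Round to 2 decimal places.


K = S * (H - F) / (1 - F)
H - F = 0.38
1 - F = 0.72
K = 6 * 0.38 / 0.72
= 3.17


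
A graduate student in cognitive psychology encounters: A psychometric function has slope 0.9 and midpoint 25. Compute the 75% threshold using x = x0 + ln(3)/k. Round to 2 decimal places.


At P = 0.75: 0.75 = 1/(1 + e^(-k*(x-x0)))
Solving: e^(-k*(x-x0)) = 1/3
x = x0 + ln(3)/k
ln(3) = 1.0986
x = 25 + 1.0986/0.9
= 25 + 1.2207
= 26.22


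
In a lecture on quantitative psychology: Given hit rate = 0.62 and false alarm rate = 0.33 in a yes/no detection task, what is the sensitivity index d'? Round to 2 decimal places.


d' = z(HR) - z(FAR)
z(0.62) = 0.3055
z(0.33) = -0.4399
d' = 0.3055 - -0.4399
= 0.75


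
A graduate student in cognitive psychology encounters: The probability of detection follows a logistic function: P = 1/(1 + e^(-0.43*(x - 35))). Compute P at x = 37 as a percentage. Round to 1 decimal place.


P(x) = 1/(1 + e^(-0.43*(37 - 35)))
Exponent = -0.43 * 2 = -0.86
e^(-0.86) = 0.423162
P = 1/(1 + 0.423162) = 0.702661
Percentage = 70.3


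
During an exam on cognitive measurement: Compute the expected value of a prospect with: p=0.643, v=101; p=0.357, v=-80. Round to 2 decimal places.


EU = sum(p_i * v_i)
0.643 * 101 = 64.943
0.357 * -80 = -28.56
EU = 64.943 + -28.56
= 36.38


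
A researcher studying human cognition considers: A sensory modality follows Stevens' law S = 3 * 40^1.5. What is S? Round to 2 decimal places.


S = 3 * 40^1.5
40^1.5 = 252.9822
S = 3 * 252.9822
= 758.95


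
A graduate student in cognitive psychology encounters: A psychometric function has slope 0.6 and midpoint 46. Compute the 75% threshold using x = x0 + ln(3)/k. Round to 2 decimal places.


At P = 0.75: 0.75 = 1/(1 + e^(-k*(x-x0)))
Solving: e^(-k*(x-x0)) = 1/3
x = x0 + ln(3)/k
ln(3) = 1.0986
x = 46 + 1.0986/0.6
= 46 + 1.831
= 47.83


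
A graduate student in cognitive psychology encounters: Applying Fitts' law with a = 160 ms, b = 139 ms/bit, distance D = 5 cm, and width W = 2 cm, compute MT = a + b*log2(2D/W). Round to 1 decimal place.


MT = 160 + 139 * log2(2*5/2)
2D/W = 5.0
log2(5.0) = 2.3219
MT = 160 + 139 * 2.3219
= 482.7 ms


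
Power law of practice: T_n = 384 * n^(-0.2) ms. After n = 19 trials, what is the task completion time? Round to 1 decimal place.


T_n = 384 * 19^(-0.2)
19^(-0.2) = 0.554944
T_n = 384 * 0.554944
= 213.1 ms


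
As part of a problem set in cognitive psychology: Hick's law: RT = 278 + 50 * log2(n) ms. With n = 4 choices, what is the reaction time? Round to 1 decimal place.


RT = 278 + 50 * log2(4)
log2(4) = 2.0
RT = 278 + 50 * 2.0
= 278 + 100.0
= 378.0 ms


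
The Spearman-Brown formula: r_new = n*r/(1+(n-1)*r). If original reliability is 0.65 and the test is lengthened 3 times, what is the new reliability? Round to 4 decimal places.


r_new = n*r / (1 + (n-1)*r)
Numerator = 3 * 0.65 = 1.95
Denominator = 1 + 2 * 0.65 = 2.3
r_new = 1.95 / 2.3
= 0.8478


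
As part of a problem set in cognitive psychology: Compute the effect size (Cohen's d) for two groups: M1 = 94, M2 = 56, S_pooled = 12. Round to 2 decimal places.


Cohen's d = (M1 - M2) / S_pooled
= (94 - 56) / 12
= 38 / 12
= 3.17


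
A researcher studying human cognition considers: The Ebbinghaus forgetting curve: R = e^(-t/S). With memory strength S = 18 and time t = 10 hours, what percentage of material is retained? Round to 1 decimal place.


R = e^(-t/S)
-t/S = -10/18 = -0.555556
R = e^(-0.555556) = 0.573753
Percentage = 0.573753 * 100
= 57.4


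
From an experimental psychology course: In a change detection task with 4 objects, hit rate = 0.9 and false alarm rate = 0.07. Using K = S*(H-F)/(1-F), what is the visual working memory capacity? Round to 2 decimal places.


K = S * (H - F) / (1 - F)
H - F = 0.83
1 - F = 0.93
K = 4 * 0.83 / 0.93
= 3.57


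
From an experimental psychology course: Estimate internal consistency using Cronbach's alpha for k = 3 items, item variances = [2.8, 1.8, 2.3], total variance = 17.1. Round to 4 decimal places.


alpha = (k/(k-1)) * (1 - sum(s_i^2)/s_total^2)
sum(item variances) = 6.9
k/(k-1) = 3/2 = 1.5
1 - 6.9/17.1 = 1 - 0.403509 = 0.596491
alpha = 1.5 * 0.596491
= 0.8947


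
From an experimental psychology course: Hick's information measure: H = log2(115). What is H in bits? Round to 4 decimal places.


H = log2(n)
H = log2(115)
= 6.8455


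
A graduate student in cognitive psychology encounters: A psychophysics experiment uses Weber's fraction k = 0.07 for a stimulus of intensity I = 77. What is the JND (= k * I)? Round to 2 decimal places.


JND = k * I
JND = 0.07 * 77
= 5.39


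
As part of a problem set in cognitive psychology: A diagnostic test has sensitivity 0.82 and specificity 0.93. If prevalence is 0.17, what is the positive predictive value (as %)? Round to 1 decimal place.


PPV = (sens * prev) / (sens * prev + (1-spec) * (1-prev))
Numerator = 0.82 * 0.17 = 0.1394
P(positive and no disease) = (1 - spec) * (1 - prev) = (1 - 0.93) * (1 - 0.17) = 0.0581
Denominator = 0.1394 + 0.0581 = 0.1975
PPV = 0.1394 / 0.1975 = 0.705823
As percentage = 70.6


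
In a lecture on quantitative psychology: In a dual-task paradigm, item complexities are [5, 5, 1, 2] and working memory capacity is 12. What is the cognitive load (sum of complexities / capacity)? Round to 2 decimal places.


Total complexity = 5 + 5 + 1 + 2 = 13
Load = total / capacity = 13 / 12
= 1.08


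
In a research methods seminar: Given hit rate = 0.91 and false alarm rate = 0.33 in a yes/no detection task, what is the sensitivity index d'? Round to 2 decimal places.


d' = z(HR) - z(FAR)
z(0.91) = 1.3408
z(0.33) = -0.4399
d' = 1.3408 - -0.4399
= 1.78


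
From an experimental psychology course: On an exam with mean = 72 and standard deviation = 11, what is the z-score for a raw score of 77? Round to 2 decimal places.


z = (X - mu) / sigma
= (77 - 72) / 11
= 5 / 11
= 0.45


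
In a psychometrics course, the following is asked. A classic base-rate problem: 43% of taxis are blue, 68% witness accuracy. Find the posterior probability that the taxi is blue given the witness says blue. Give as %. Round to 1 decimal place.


P(blue | says blue) = P(says blue | blue)*P(blue) / [P(says blue | blue)*P(blue) + P(says blue | not blue)*P(not blue)]
Numerator = 0.68 * 0.43 = 0.2924
False identification = 0.32 * 0.57 = 0.1824
P = 0.2924 / (0.2924 + 0.1824)
= 0.2924 / 0.4748
As percentage = 61.6


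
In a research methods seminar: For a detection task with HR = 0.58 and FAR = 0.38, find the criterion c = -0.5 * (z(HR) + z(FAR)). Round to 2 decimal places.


c = -0.5 * (z(HR) + z(FAR))
z(0.58) = 0.2019
z(0.38) = -0.3055
c = -0.5 * (0.2019 + -0.3055)
= -0.5 * -0.1036
= 0.05


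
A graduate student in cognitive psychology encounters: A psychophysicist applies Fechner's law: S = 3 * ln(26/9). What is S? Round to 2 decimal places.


S = 3 * ln(26/9)
I/I0 = 2.888889
ln(2.888889) = 1.0609
S = 3 * 1.0609
= 3.18


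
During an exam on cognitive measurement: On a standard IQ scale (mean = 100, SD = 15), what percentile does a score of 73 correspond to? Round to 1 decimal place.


z = (IQ - mean) / SD
z = (73 - 100) / 15 = -1.8
Percentile = Phi(-1.8) * 100
Phi(-1.8) = 0.03593
= 3.6


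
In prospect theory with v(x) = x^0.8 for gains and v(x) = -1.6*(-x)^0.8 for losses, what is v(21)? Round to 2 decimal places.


Since x = 21 >= 0, use v(x) = x^0.8
21^0.8 = 11.4229
v(21) = 11.42


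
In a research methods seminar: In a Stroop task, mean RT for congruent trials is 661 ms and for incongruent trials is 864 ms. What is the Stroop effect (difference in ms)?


Stroop effect = RT(incongruent) - RT(congruent)
= 864 - 661
= 203 ms


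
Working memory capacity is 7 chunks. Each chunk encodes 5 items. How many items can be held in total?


Total items = chunks * items_per_chunk
= 7 * 5
= 35


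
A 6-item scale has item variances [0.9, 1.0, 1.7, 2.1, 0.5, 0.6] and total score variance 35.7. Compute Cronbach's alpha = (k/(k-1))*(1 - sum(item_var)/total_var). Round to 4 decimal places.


alpha = (k/(k-1)) * (1 - sum(s_i^2)/s_total^2)
sum(item variances) = 6.8
k/(k-1) = 6/5 = 1.2
1 - 6.8/35.7 = 1 - 0.190476 = 0.809524
alpha = 1.2 * 0.809524
= 0.9714


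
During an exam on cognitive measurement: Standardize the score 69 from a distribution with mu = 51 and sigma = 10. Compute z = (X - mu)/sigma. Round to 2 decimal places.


z = (X - mu) / sigma
= (69 - 51) / 10
= 18 / 10
= 1.80


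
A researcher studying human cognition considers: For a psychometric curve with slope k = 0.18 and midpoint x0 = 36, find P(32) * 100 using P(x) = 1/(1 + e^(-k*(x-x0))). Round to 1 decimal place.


P(x) = 1/(1 + e^(-0.18*(32 - 36)))
Exponent = -0.18 * -4 = 0.72
e^(0.72) = 2.054433
P = 1/(1 + 2.054433) = 0.327393
Percentage = 32.7


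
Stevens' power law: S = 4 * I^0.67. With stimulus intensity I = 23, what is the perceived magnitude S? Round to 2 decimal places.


S = 4 * 23^0.67
23^0.67 = 8.1726
S = 4 * 8.1726
= 32.69


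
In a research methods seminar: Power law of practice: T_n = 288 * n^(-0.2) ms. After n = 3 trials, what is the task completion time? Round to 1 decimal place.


T_n = 288 * 3^(-0.2)
3^(-0.2) = 0.802742
T_n = 288 * 0.802742
= 231.2 ms


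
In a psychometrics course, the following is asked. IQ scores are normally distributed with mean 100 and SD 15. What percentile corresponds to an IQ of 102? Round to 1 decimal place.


z = (IQ - mean) / SD
z = (102 - 100) / 15 = 0.1333
Percentile = Phi(0.1333) * 100
Phi(0.1333) = 0.553022
= 55.3


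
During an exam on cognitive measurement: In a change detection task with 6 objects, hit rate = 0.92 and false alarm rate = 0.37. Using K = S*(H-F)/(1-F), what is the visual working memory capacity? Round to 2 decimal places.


K = S * (H - F) / (1 - F)
H - F = 0.55
1 - F = 0.63
K = 6 * 0.55 / 0.63
= 5.24


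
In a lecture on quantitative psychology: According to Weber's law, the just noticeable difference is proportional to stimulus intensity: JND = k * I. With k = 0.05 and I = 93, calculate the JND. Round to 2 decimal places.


JND = k * I
JND = 0.05 * 93
= 4.65


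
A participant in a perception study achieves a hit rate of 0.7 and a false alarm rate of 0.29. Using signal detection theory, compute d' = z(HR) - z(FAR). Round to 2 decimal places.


d' = z(HR) - z(FAR)
z(0.7) = 0.5244
z(0.29) = -0.5534
d' = 0.5244 - -0.5534
= 1.08


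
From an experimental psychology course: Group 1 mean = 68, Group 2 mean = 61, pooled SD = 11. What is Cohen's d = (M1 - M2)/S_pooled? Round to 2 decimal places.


Cohen's d = (M1 - M2) / S_pooled
= (68 - 61) / 11
= 7 / 11
= 0.64


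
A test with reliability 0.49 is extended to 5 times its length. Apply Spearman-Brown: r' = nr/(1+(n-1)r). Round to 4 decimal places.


r_new = n*r / (1 + (n-1)*r)
Numerator = 5 * 0.49 = 2.45
Denominator = 1 + 4 * 0.49 = 2.96
r_new = 2.45 / 2.96
= 0.8277


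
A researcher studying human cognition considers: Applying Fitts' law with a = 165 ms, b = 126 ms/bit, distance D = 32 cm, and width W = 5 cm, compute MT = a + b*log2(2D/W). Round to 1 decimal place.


MT = 165 + 126 * log2(2*32/5)
2D/W = 12.8
log2(12.8) = 3.6781
MT = 165 + 126 * 3.6781
= 628.4 ms


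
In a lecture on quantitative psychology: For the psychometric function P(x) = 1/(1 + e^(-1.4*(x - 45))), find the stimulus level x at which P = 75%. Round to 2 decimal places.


At P = 0.75: 0.75 = 1/(1 + e^(-k*(x-x0)))
Solving: e^(-k*(x-x0)) = 1/3
x = x0 + ln(3)/k
ln(3) = 1.0986
x = 45 + 1.0986/1.4
= 45 + 0.7847
= 45.78


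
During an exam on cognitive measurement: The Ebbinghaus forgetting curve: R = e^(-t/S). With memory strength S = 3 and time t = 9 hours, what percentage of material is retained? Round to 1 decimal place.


R = e^(-t/S)
-t/S = -9/3 = -3.0
R = e^(-3.0) = 0.049787
Percentage = 0.049787 * 100
= 5.0


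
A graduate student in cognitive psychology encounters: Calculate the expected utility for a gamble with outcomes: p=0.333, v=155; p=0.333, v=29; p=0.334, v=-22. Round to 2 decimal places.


EU = sum(p_i * v_i)
0.333 * 155 = 51.615
0.333 * 29 = 9.657
0.334 * -22 = -7.348
EU = 51.615 + 9.657 + -7.348
= 53.92


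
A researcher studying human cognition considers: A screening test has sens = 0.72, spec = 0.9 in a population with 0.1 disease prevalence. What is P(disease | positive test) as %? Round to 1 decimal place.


PPV = (sens * prev) / (sens * prev + (1-spec) * (1-prev))
Numerator = 0.72 * 0.1 = 0.072
P(positive and no disease) = (1 - spec) * (1 - prev) = (1 - 0.9) * (1 - 0.1) = 0.09
Denominator = 0.072 + 0.09 = 0.162
PPV = 0.072 / 0.162 = 0.444444
As percentage = 44.4


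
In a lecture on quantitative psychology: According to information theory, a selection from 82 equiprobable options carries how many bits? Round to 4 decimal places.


H = log2(n)
H = log2(82)
= 6.3576


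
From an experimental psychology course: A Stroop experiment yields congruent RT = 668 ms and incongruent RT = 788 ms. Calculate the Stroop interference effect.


Stroop effect = RT(incongruent) - RT(congruent)
= 788 - 668
= 120 ms


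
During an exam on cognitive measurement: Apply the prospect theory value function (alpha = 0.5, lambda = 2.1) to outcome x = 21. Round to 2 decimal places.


Since x = 21 >= 0, use v(x) = x^0.5
21^0.5 = 4.5826
v(21) = 4.58


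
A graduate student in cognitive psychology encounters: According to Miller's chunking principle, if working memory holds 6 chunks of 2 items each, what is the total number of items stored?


Total items = chunks * items_per_chunk
= 6 * 2
= 12


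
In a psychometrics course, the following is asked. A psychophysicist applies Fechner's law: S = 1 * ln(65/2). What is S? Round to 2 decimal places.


S = 1 * ln(65/2)
I/I0 = 32.5
ln(32.5) = 3.4812
S = 1 * 3.4812
= 3.48


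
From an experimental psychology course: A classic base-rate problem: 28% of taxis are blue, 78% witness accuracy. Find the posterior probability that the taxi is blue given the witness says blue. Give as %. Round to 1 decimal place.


P(blue | says blue) = P(says blue | blue)*P(blue) / [P(says blue | blue)*P(blue) + P(says blue | not blue)*P(not blue)]
Numerator = 0.78 * 0.28 = 0.2184
False identification = 0.22 * 0.72 = 0.1584
P = 0.2184 / (0.2184 + 0.1584)
= 0.2184 / 0.3768
As percentage = 58.0


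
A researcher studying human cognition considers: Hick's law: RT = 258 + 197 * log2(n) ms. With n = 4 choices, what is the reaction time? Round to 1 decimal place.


RT = 258 + 197 * log2(4)
log2(4) = 2.0
RT = 258 + 197 * 2.0
= 258 + 394.0
= 652.0 ms


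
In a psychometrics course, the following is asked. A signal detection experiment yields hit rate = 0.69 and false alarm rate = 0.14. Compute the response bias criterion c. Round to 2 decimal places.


c = -0.5 * (z(HR) + z(FAR))
z(0.69) = 0.4959
z(0.14) = -1.0803
c = -0.5 * (0.4959 + -1.0803)
= -0.5 * -0.5844
= 0.29


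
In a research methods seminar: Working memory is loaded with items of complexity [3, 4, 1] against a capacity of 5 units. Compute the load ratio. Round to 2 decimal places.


Total complexity = 3 + 4 + 1 = 8
Load = total / capacity = 8 / 5
= 1.60


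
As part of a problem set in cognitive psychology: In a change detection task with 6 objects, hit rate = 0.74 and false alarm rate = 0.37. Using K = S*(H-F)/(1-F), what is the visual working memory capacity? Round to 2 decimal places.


K = S * (H - F) / (1 - F)
H - F = 0.37
1 - F = 0.63
K = 6 * 0.37 / 0.63
= 3.52


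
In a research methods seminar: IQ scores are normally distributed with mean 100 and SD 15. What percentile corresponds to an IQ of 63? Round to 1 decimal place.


z = (IQ - mean) / SD
z = (63 - 100) / 15 = -2.4667
Percentile = Phi(-2.4667) * 100
Phi(-2.4667) = 0.006818
= 0.7


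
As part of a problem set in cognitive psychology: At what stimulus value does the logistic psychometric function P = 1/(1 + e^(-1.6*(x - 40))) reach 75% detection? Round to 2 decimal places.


At P = 0.75: 0.75 = 1/(1 + e^(-k*(x-x0)))
Solving: e^(-k*(x-x0)) = 1/3
x = x0 + ln(3)/k
ln(3) = 1.0986
x = 40 + 1.0986/1.6
= 40 + 0.6866
= 40.69


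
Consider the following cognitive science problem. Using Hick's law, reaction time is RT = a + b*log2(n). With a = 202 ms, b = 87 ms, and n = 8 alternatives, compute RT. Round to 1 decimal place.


RT = 202 + 87 * log2(8)
log2(8) = 3.0
RT = 202 + 87 * 3.0
= 202 + 261.0
= 463.0 ms


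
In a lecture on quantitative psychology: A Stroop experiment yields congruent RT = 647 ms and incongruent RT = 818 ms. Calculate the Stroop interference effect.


Stroop effect = RT(incongruent) - RT(congruent)
= 818 - 647
= 171 ms


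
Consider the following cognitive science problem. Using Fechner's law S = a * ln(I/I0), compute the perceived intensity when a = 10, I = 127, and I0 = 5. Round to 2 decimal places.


S = 10 * ln(127/5)
I/I0 = 25.4
ln(25.4) = 3.2347
S = 10 * 3.2347
= 32.35


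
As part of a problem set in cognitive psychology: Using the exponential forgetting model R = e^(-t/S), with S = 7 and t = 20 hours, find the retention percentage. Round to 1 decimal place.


R = e^(-t/S)
-t/S = -20/7 = -2.857143
R = e^(-2.857143) = 0.057433
Percentage = 0.057433 * 100
= 5.7


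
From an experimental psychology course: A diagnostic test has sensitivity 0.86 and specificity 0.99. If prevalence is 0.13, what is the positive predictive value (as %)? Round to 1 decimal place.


PPV = (sens * prev) / (sens * prev + (1-spec) * (1-prev))
Numerator = 0.86 * 0.13 = 0.1118
P(positive and no disease) = (1 - spec) * (1 - prev) = (1 - 0.99) * (1 - 0.13) = 0.0087
Denominator = 0.1118 + 0.0087 = 0.1205
PPV = 0.1118 / 0.1205 = 0.927801
As percentage = 92.8


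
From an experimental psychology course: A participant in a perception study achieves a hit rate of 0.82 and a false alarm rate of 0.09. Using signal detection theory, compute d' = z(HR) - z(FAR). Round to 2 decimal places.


d' = z(HR) - z(FAR)
z(0.82) = 0.9154
z(0.09) = -1.3408
d' = 0.9154 - -1.3408
= 2.26


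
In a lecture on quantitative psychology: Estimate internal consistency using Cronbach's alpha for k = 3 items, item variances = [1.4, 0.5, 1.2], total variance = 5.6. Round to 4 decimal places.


alpha = (k/(k-1)) * (1 - sum(s_i^2)/s_total^2)
sum(item variances) = 3.1
k/(k-1) = 3/2 = 1.5
1 - 3.1/5.6 = 1 - 0.553571 = 0.446429
alpha = 1.5 * 0.446429
= 0.6696


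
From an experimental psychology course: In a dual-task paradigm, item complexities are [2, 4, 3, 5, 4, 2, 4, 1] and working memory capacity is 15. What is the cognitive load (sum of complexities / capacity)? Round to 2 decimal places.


Total complexity = 2 + 4 + 3 + 5 + 4 + 2 + 4 + 1 = 25
Load = total / capacity = 25 / 15
= 1.67


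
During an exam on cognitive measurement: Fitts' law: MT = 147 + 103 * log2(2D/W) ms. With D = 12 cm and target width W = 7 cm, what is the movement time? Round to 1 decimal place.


MT = 147 + 103 * log2(2*12/7)
2D/W = 3.428571
log2(3.428571) = 1.7776
MT = 147 + 103 * 1.7776
= 330.1 ms


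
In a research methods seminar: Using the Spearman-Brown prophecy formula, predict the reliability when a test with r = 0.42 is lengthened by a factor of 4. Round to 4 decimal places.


r_new = n*r / (1 + (n-1)*r)
Numerator = 4 * 0.42 = 1.68
Denominator = 1 + 3 * 0.42 = 2.26
r_new = 1.68 / 2.26
= 0.7434


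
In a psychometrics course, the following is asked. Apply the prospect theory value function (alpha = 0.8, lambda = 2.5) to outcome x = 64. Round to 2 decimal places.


Since x = 64 >= 0, use v(x) = x^0.8
64^0.8 = 27.8576
v(64) = 27.86


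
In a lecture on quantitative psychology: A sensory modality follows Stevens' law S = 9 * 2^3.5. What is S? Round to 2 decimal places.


S = 9 * 2^3.5
2^3.5 = 11.3137
S = 9 * 11.3137
= 101.82


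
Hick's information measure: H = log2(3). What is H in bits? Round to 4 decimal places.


H = log2(n)
H = log2(3)
= 1.5850


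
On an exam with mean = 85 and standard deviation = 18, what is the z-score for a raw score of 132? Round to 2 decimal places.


z = (X - mu) / sigma
= (132 - 85) / 18
= 47 / 18
= 2.61


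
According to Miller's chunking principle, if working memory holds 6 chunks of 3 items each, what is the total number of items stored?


Total items = chunks * items_per_chunk
= 6 * 3
= 18


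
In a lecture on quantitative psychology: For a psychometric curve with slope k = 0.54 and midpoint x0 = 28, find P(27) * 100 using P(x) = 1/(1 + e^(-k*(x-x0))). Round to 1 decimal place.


P(x) = 1/(1 + e^(-0.54*(27 - 28)))
Exponent = -0.54 * -1 = 0.54
e^(0.54) = 1.716007
P = 1/(1 + 1.716007) = 0.368188
Percentage = 36.8


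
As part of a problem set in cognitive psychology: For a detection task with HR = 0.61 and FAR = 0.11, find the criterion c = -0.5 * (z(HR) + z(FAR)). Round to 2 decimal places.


c = -0.5 * (z(HR) + z(FAR))
z(0.61) = 0.2793
z(0.11) = -1.2265
c = -0.5 * (0.2793 + -1.2265)
= -0.5 * -0.9472
= 0.47


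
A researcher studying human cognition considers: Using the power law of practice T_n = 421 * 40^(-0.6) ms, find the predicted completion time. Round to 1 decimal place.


T_n = 421 * 40^(-0.6)
40^(-0.6) = 0.109336
T_n = 421 * 0.109336
= 46.0 ms


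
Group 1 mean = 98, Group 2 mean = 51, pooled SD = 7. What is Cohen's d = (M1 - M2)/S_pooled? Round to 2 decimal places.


Cohen's d = (M1 - M2) / S_pooled
= (98 - 51) / 7
= 47 / 7
= 6.71


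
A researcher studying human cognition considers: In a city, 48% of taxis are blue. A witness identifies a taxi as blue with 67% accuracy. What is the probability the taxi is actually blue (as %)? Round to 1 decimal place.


P(blue | says blue) = P(says blue | blue)*P(blue) / [P(says blue | blue)*P(blue) + P(says blue | not blue)*P(not blue)]
Numerator = 0.67 * 0.48 = 0.3216
False identification = 0.33 * 0.52 = 0.1716
P = 0.3216 / (0.3216 + 0.1716)
= 0.3216 / 0.4932
As percentage = 65.2


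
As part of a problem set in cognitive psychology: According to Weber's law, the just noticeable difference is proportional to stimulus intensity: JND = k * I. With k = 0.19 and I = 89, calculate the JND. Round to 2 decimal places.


JND = k * I
JND = 0.19 * 89
= 16.91


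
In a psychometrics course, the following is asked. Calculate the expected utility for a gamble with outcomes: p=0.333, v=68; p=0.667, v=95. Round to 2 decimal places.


EU = sum(p_i * v_i)
0.333 * 68 = 22.644
0.667 * 95 = 63.365
EU = 22.644 + 63.365
= 86.01


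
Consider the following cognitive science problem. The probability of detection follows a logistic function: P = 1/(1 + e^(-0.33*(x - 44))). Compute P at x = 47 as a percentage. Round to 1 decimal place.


P(x) = 1/(1 + e^(-0.33*(47 - 44)))
Exponent = -0.33 * 3 = -0.99
e^(-0.99) = 0.371577
P = 1/(1 + 0.371577) = 0.729088
Percentage = 72.9


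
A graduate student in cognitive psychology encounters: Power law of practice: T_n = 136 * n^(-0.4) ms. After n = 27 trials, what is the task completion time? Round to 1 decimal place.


T_n = 136 * 27^(-0.4)
27^(-0.4) = 0.267581
T_n = 136 * 0.267581
= 36.4 ms


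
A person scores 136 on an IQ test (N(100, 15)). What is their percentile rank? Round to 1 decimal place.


z = (IQ - mean) / SD
z = (136 - 100) / 15 = 2.4
Percentile = Phi(2.4) * 100
Phi(2.4) = 0.991802
= 99.2


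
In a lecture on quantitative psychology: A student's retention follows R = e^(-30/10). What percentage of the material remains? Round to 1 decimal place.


R = e^(-t/S)
-t/S = -30/10 = -3.0
R = e^(-3.0) = 0.049787
Percentage = 0.049787 * 100
= 5.0


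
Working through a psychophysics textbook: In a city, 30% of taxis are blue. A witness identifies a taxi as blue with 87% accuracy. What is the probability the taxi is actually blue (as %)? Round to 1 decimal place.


P(blue | says blue) = P(says blue | blue)*P(blue) / [P(says blue | blue)*P(blue) + P(says blue | not blue)*P(not blue)]
Numerator = 0.87 * 0.3 = 0.261
False identification = 0.13 * 0.7 = 0.091
P = 0.261 / (0.261 + 0.091)
= 0.261 / 0.352
As percentage = 74.1


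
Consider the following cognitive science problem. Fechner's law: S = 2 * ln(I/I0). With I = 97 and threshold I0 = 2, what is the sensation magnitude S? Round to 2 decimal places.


S = 2 * ln(97/2)
I/I0 = 48.5
ln(48.5) = 3.8816
S = 2 * 3.8816
= 7.76


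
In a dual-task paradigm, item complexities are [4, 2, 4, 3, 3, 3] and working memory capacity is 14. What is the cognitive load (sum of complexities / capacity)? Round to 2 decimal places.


Total complexity = 4 + 2 + 4 + 3 + 3 + 3 = 19
Load = total / capacity = 19 / 14
= 1.36


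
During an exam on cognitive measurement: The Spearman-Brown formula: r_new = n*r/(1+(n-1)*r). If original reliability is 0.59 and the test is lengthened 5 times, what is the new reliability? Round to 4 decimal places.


r_new = n*r / (1 + (n-1)*r)
Numerator = 5 * 0.59 = 2.95
Denominator = 1 + 4 * 0.59 = 3.36
r_new = 2.95 / 3.36
= 0.8780


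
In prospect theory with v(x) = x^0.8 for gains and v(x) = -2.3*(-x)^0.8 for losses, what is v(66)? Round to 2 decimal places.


Since x = 66 >= 0, use v(x) = x^0.8
66^0.8 = 28.5519
v(66) = 28.55


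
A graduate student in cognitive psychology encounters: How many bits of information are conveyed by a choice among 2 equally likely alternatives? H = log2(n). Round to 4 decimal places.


H = log2(n)
H = log2(2)
= 1.0000


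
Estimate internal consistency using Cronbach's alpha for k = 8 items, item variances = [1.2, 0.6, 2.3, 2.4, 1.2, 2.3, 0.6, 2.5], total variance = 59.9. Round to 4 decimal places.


alpha = (k/(k-1)) * (1 - sum(s_i^2)/s_total^2)
sum(item variances) = 13.1
k/(k-1) = 8/7 = 1.142857
1 - 13.1/59.9 = 1 - 0.218698 = 0.781302
alpha = 1.142857 * 0.781302
= 0.8929


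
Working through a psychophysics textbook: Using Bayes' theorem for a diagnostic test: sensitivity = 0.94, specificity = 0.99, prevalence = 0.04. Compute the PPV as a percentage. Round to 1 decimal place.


PPV = (sens * prev) / (sens * prev + (1-spec) * (1-prev))
Numerator = 0.94 * 0.04 = 0.0376
P(positive and no disease) = (1 - spec) * (1 - prev) = (1 - 0.99) * (1 - 0.04) = 0.0096
Denominator = 0.0376 + 0.0096 = 0.0472
PPV = 0.0376 / 0.0472 = 0.79661
As percentage = 79.7


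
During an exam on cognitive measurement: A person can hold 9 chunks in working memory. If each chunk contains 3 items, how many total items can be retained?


Total items = chunks * items_per_chunk
= 9 * 3
= 27


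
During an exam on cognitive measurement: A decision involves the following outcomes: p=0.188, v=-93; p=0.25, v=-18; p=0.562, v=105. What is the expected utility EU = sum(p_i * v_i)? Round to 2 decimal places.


EU = sum(p_i * v_i)
0.188 * -93 = -17.484
0.25 * -18 = -4.5
0.562 * 105 = 59.01
EU = -17.484 + -4.5 + 59.01
= 37.03


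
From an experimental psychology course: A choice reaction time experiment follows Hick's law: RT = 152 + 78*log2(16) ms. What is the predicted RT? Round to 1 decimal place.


RT = 152 + 78 * log2(16)
log2(16) = 4.0
RT = 152 + 78 * 4.0
= 152 + 312.0
= 464.0 ms


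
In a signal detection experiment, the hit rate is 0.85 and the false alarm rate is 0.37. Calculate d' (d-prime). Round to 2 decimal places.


d' = z(HR) - z(FAR)
z(0.85) = 1.0364
z(0.37) = -0.3319
d' = 1.0364 - -0.3319
= 1.37


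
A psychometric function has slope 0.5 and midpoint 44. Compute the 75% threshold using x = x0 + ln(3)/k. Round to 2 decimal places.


At P = 0.75: 0.75 = 1/(1 + e^(-k*(x-x0)))
Solving: e^(-k*(x-x0)) = 1/3
x = x0 + ln(3)/k
ln(3) = 1.0986
x = 44 + 1.0986/0.5
= 44 + 2.1972
= 46.20


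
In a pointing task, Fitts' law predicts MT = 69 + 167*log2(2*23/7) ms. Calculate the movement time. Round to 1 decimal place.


MT = 69 + 167 * log2(2*23/7)
2D/W = 6.571429
log2(6.571429) = 2.7162
MT = 69 + 167 * 2.7162
= 522.6 ms


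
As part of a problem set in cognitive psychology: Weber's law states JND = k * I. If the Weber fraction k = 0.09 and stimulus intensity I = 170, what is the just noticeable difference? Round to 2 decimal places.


JND = k * I
JND = 0.09 * 170
= 15.30


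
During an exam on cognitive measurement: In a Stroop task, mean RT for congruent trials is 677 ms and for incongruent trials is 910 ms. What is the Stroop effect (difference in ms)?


Stroop effect = RT(incongruent) - RT(congruent)
= 910 - 677
= 233 ms


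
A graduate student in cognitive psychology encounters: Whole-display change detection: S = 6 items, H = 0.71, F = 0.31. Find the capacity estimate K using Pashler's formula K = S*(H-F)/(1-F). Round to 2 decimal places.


K = S * (H - F) / (1 - F)
H - F = 0.4
1 - F = 0.69
K = 6 * 0.4 / 0.69
= 3.48


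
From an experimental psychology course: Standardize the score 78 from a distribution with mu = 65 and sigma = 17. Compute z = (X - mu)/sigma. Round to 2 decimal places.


z = (X - mu) / sigma
= (78 - 65) / 17
= 13 / 17
= 0.76


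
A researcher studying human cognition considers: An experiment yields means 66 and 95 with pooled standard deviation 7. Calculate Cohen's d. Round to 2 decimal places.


Cohen's d = (M1 - M2) / S_pooled
= (66 - 95) / 7
= -29 / 7
= -4.14


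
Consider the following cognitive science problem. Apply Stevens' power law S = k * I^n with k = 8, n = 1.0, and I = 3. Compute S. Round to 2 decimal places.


S = 8 * 3^1.0
3^1.0 = 3.0
S = 8 * 3.0
= 24.00


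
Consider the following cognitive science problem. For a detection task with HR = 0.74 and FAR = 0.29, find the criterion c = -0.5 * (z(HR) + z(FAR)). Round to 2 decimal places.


c = -0.5 * (z(HR) + z(FAR))
z(0.74) = 0.6433
z(0.29) = -0.5534
c = -0.5 * (0.6433 + -0.5534)
= -0.5 * 0.0899
= -0.04


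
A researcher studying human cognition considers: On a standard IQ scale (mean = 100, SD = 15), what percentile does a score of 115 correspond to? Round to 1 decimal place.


z = (IQ - mean) / SD
z = (115 - 100) / 15 = 1.0
Percentile = Phi(1.0) * 100
Phi(1.0) = 0.841345
= 84.1


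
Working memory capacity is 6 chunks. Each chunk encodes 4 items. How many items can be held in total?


Total items = chunks * items_per_chunk
= 6 * 4
= 24


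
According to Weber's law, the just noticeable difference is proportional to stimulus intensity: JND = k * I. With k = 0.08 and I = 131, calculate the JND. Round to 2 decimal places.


JND = k * I
JND = 0.08 * 131
= 10.48


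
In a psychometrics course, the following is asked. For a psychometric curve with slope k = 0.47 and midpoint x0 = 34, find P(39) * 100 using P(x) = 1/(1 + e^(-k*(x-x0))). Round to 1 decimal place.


P(x) = 1/(1 + e^(-0.47*(39 - 34)))
Exponent = -0.47 * 5 = -2.35
e^(-2.35) = 0.095369
P = 1/(1 + 0.095369) = 0.912934
Percentage = 91.3


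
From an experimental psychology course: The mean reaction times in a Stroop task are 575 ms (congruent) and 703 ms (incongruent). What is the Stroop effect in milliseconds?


Stroop effect = RT(incongruent) - RT(congruent)
= 703 - 575
= 128 ms


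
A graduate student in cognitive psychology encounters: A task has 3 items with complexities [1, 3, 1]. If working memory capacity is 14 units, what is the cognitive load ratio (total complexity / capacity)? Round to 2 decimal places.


Total complexity = 1 + 3 + 1 = 5
Load = total / capacity = 5 / 14
= 0.36


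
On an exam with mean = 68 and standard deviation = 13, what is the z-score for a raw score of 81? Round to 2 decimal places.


z = (X - mu) / sigma
= (81 - 68) / 13
= 13 / 13
= 1.00


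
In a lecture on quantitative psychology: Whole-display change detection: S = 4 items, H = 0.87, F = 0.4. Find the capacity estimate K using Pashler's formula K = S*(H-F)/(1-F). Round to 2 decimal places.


K = S * (H - F) / (1 - F)
H - F = 0.47
1 - F = 0.6
K = 4 * 0.47 / 0.6
= 3.13


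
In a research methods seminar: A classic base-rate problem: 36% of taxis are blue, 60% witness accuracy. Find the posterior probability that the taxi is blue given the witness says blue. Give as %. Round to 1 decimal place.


P(blue | says blue) = P(says blue | blue)*P(blue) / [P(says blue | blue)*P(blue) + P(says blue | not blue)*P(not blue)]
Numerator = 0.6 * 0.36 = 0.216
False identification = 0.4 * 0.64 = 0.256
P = 0.216 / (0.216 + 0.256)
= 0.216 / 0.472
As percentage = 45.8


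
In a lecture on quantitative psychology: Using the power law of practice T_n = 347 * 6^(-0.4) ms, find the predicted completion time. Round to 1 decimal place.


T_n = 347 * 6^(-0.4)
6^(-0.4) = 0.488359
T_n = 347 * 0.488359
= 169.5 ms


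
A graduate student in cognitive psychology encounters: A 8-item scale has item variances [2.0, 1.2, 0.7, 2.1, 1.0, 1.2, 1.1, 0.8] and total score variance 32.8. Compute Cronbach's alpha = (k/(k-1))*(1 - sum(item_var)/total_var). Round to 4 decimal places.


alpha = (k/(k-1)) * (1 - sum(s_i^2)/s_total^2)
sum(item variances) = 10.1
k/(k-1) = 8/7 = 1.142857
1 - 10.1/32.8 = 1 - 0.307927 = 0.692073
alpha = 1.142857 * 0.692073
= 0.7909


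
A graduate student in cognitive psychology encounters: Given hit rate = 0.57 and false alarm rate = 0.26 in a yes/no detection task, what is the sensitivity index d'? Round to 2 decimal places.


d' = z(HR) - z(FAR)
z(0.57) = 0.1764
z(0.26) = -0.6433
d' = 0.1764 - -0.6433
= 0.82


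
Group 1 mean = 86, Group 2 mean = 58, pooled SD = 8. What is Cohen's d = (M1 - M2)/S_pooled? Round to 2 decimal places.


Cohen's d = (M1 - M2) / S_pooled
= (86 - 58) / 8
= 28 / 8
= 3.50


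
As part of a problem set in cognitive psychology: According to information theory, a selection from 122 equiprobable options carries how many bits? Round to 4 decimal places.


H = log2(n)
H = log2(122)
= 6.9307


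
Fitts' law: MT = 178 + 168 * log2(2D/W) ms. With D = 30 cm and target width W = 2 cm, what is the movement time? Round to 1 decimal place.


MT = 178 + 168 * log2(2*30/2)
2D/W = 30.0
log2(30.0) = 4.9069
MT = 178 + 168 * 4.9069
= 1002.4 ms


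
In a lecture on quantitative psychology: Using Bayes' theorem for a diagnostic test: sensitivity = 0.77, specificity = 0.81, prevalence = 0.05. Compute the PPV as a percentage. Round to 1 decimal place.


PPV = (sens * prev) / (sens * prev + (1-spec) * (1-prev))
Numerator = 0.77 * 0.05 = 0.0385
P(positive and no disease) = (1 - spec) * (1 - prev) = (1 - 0.81) * (1 - 0.05) = 0.1805
Denominator = 0.0385 + 0.1805 = 0.219
PPV = 0.0385 / 0.219 = 0.175799
As percentage = 17.6


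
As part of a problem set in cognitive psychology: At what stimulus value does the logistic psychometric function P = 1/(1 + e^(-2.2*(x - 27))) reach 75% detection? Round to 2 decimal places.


At P = 0.75: 0.75 = 1/(1 + e^(-k*(x-x0)))
Solving: e^(-k*(x-x0)) = 1/3
x = x0 + ln(3)/k
ln(3) = 1.0986
x = 27 + 1.0986/2.2
= 27 + 0.4994
= 27.50


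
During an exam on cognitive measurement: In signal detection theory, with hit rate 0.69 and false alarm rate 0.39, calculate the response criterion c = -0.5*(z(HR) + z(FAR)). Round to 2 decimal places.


c = -0.5 * (z(HR) + z(FAR))
z(0.69) = 0.4959
z(0.39) = -0.2793
c = -0.5 * (0.4959 + -0.2793)
= -0.5 * 0.2166
= -0.11


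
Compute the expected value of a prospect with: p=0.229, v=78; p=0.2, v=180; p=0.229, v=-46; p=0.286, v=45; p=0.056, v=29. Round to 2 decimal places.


EU = sum(p_i * v_i)
0.229 * 78 = 17.862
0.2 * 180 = 36.0
0.229 * -46 = -10.534
0.286 * 45 = 12.87
0.056 * 29 = 1.624
EU = 17.862 + 36.0 + -10.534 + 12.87 + 1.624
= 57.82


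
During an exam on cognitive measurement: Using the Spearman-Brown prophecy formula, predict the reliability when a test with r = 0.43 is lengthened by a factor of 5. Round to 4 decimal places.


r_new = n*r / (1 + (n-1)*r)
Numerator = 5 * 0.43 = 2.15
Denominator = 1 + 4 * 0.43 = 2.72
r_new = 2.15 / 2.72
= 0.7904


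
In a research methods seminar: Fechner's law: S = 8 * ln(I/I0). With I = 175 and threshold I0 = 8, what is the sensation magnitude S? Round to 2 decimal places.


S = 8 * ln(175/8)
I/I0 = 21.875
ln(21.875) = 3.0853
S = 8 * 3.0853
= 24.68


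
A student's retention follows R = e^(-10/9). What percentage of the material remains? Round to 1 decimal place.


R = e^(-t/S)
-t/S = -10/9 = -1.111111
R = e^(-1.111111) = 0.329193
Percentage = 0.329193 * 100
= 32.9


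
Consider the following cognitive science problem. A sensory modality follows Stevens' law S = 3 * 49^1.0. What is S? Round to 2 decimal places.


S = 3 * 49^1.0
49^1.0 = 49.0
S = 3 * 49.0
= 147.00


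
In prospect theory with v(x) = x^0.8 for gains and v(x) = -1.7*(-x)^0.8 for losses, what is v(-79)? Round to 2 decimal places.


Since x = -79 < 0, use v(x) = -lambda*(-x)^alpha
(-x) = 79
79^0.8 = 32.9687
v(-79) = -1.7 * 32.9687
= -56.05


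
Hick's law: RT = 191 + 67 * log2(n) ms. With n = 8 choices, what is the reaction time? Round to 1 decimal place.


RT = 191 + 67 * log2(8)
log2(8) = 3.0
RT = 191 + 67 * 3.0
= 191 + 201.0
= 392.0 ms


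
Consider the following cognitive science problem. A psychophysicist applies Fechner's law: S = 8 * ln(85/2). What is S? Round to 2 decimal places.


S = 8 * ln(85/2)
I/I0 = 42.5
ln(42.5) = 3.7495
S = 8 * 3.7495
= 30.00
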